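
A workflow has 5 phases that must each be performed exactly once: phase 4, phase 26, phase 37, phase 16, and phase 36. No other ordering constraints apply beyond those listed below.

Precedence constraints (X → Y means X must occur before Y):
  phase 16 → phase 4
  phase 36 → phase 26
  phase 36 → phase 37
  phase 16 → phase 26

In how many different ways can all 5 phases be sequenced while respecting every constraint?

16

2 phases have no prerequisites (phase 16, phase 36), so any of them could come first.
Counting all ways to extend the partial order to a total order gives 16.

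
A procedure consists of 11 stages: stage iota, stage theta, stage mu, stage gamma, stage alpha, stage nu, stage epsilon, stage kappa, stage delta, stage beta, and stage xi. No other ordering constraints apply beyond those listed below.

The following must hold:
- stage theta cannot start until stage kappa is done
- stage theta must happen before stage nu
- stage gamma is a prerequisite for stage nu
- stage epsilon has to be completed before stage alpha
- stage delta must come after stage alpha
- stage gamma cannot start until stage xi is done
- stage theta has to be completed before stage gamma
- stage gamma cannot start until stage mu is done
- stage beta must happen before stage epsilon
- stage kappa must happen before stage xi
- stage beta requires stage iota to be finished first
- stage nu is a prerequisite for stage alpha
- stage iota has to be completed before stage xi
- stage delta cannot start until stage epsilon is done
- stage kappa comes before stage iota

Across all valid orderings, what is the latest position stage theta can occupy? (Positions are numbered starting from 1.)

Following every chain forward from stage theta, the stages that must come later are stage gamma, stage alpha, stage nu, stage delta — 4 of them.
So at least 4 stages follow stage theta, putting stage theta no later than position 7. That position is achievable by scheduling everything else first.

7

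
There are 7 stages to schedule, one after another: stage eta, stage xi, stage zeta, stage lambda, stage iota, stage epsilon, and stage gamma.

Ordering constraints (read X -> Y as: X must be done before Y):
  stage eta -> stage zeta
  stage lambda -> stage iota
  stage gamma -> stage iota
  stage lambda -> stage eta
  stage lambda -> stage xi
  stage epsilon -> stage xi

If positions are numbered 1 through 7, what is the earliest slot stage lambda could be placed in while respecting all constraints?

Nothing is required before stage lambda; it can be the very first stage.

1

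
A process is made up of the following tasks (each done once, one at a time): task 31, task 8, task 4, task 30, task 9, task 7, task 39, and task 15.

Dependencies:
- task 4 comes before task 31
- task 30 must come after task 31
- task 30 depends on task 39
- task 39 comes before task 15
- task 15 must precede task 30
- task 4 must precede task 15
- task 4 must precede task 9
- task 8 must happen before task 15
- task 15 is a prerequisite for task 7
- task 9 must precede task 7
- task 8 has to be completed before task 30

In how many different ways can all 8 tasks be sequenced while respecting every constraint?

188

3 tasks have no prerequisites (task 8, task 4, task 39), so any of them could come first.
Enumerating by repeatedly choosing an available task (one whose prerequisites are all placed) gives 188 distinct complete orderings.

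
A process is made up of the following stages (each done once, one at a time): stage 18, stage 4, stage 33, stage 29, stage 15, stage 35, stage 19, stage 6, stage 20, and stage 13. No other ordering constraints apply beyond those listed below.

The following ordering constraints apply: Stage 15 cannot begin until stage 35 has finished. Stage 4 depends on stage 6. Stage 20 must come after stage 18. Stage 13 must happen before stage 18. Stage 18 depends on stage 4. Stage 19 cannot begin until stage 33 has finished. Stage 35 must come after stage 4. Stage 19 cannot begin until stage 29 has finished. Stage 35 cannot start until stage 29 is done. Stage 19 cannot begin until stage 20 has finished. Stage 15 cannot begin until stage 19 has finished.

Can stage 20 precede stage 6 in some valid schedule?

No

The constraints give a chain stage 6 → stage 4 → stage 18 → stage 20, which forces stage 6 before stage 20.
Hence stage 20 can never be scheduled before stage 6.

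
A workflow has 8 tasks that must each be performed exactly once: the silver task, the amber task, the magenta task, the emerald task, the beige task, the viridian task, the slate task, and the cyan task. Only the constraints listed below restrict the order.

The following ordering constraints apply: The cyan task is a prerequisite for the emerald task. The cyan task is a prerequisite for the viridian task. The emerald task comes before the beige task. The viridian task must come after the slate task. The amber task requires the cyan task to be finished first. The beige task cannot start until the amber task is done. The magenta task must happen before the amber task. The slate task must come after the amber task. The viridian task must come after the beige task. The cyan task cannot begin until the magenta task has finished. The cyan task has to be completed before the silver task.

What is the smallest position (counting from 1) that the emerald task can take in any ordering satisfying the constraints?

3

The tasks that are forced before the emerald task, directly or transitively, are the magenta task, the cyan task. That's 2 tasks.
With 2 mandatory predecessors, the earliest the emerald task can sit is position 2+1 = 3, and placing just those 2 first achieves it.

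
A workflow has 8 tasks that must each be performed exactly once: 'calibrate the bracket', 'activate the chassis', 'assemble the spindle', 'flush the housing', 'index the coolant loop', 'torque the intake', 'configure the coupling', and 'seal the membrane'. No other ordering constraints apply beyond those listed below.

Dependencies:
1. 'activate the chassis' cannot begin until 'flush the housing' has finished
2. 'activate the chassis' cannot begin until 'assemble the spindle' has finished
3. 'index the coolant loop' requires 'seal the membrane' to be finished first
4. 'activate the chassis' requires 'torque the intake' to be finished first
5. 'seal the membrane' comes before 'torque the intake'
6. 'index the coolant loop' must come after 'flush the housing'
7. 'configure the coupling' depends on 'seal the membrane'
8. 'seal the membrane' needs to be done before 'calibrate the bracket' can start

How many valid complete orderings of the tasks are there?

The tasks with no prerequisites are 'assemble the spindle', 'flush the housing', 'seal the membrane'; any of them can be placed first.
Systematically extending each partial ordering one task at a time and counting, there are 1266 complete orderings.

1266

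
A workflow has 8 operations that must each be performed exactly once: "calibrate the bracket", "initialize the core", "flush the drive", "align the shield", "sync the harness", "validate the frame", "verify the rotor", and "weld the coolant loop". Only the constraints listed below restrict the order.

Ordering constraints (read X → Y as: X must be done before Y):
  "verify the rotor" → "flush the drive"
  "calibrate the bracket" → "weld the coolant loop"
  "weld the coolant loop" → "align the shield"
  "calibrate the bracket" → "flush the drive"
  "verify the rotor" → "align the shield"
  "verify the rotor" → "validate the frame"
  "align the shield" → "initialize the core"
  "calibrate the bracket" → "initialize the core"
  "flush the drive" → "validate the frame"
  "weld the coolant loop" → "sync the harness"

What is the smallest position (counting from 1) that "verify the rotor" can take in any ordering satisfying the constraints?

"verify the rotor" has no prerequisites at all, so it can go in position 1.

1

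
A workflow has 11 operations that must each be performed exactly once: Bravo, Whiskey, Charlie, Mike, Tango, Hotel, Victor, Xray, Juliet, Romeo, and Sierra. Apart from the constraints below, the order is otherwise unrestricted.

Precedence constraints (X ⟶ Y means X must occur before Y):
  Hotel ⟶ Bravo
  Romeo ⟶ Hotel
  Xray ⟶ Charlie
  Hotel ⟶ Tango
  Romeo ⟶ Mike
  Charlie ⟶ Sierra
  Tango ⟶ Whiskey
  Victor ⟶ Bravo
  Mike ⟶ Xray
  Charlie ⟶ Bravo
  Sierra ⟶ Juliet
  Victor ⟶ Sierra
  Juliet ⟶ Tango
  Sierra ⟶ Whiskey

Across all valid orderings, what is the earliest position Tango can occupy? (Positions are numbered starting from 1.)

9

Working backwards through the constraints from Tango, its full set of required predecessors is Charlie, Mike, Hotel, Victor, Xray, Juliet, Romeo, Sierra — 8 of them.
With 8 mandatory predecessors, the earliest Tango can sit is position 8+1 = 9, and placing just those 8 first achieves it.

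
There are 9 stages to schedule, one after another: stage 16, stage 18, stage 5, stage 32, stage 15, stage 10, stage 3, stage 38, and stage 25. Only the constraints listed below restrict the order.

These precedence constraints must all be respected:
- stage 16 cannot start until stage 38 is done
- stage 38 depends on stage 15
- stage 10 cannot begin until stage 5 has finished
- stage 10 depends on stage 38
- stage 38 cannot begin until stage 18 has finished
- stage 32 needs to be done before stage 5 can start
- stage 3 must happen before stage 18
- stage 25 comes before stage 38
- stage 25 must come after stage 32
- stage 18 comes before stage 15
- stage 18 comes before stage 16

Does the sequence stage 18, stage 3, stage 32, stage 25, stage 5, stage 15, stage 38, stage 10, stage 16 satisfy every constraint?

Here stage 3 comes after stage 18.
That contradicts the constraint that stage 3 must precede stage 18.

No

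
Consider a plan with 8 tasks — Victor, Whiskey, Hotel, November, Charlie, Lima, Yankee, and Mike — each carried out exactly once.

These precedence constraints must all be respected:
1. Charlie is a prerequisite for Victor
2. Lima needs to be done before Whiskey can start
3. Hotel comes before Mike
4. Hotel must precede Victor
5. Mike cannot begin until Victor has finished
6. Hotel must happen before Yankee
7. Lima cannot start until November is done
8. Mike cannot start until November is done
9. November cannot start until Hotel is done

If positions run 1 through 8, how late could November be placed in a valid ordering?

5

The tasks that are forced after November, directly or by a chain of constraints, are Whiskey, Lima, Mike. That's 3 tasks.
With 3 mandatory successors out of 8 tasks total, the latest slot for November is 8−3 = 5, and it's reachable by doing all non-successors before November.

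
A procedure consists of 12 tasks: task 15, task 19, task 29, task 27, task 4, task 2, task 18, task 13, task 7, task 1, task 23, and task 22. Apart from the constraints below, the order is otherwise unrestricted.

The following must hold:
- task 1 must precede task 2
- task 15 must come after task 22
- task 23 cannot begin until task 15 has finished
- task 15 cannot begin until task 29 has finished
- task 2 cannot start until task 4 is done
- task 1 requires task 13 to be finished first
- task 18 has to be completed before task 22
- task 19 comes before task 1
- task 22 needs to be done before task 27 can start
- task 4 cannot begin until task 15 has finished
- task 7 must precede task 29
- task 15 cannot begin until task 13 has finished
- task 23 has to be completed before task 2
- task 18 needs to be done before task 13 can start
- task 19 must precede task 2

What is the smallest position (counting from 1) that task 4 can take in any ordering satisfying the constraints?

7

The tasks that are forced before task 4, directly or transitively, are task 15, task 29, task 18, task 13, task 7, task 22. That's 6 tasks.
So at minimum 6 tasks come before task 4, putting task 4 no earlier than position 7. That position is achievable by scheduling exactly those predecessors first.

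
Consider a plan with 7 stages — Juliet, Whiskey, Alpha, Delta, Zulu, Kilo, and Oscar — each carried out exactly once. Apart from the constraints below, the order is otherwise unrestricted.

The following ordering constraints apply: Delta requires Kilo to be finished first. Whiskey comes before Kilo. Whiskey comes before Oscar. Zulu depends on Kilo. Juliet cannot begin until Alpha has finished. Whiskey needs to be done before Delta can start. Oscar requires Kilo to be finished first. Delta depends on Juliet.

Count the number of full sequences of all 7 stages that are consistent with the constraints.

62

The stages with no prerequisites are Whiskey, Alpha; any of them can be placed first.
Counting all ways to extend the partial order to a total order gives 62.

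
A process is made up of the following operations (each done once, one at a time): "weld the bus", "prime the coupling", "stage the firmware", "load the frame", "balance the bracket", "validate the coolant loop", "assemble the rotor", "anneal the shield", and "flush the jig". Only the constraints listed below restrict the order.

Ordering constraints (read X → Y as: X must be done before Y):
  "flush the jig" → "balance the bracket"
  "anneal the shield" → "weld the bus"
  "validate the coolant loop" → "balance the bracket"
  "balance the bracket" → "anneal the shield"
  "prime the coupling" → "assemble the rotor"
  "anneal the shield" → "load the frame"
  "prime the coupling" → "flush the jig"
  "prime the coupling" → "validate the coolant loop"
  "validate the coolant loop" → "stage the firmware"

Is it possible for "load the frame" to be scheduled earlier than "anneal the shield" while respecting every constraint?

No

There is a dependency chain "anneal the shield" → "load the frame", so "load the frame" always comes after "anneal the shield".
So no valid ordering can have "load the frame" before "anneal the shield".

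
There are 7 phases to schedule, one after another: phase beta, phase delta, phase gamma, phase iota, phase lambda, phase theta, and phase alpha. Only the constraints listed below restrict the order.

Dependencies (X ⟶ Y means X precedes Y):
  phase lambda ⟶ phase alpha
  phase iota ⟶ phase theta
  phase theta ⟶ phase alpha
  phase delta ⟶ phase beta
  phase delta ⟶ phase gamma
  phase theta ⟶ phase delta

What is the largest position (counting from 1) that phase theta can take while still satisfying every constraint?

Following every chain forward from phase theta, the phases that must come later are phase beta, phase delta, phase gamma, phase alpha — 4 of them.
With 4 mandatory successors out of 7 phases total, the latest slot for phase theta is 7−4 = 3, and it's reachable by doing all non-successors before phase theta.

3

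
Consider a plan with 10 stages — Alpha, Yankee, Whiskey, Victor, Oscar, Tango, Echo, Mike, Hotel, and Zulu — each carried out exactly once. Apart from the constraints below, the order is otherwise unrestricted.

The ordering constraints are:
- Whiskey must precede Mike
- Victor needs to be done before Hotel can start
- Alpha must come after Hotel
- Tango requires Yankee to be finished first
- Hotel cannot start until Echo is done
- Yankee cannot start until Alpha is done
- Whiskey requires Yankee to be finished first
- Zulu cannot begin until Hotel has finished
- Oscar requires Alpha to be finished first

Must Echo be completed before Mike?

Yes

Following the dependencies: Echo → Hotel → Alpha → Yankee → Whiskey → Mike.
Hence Echo necessarily comes before Mike.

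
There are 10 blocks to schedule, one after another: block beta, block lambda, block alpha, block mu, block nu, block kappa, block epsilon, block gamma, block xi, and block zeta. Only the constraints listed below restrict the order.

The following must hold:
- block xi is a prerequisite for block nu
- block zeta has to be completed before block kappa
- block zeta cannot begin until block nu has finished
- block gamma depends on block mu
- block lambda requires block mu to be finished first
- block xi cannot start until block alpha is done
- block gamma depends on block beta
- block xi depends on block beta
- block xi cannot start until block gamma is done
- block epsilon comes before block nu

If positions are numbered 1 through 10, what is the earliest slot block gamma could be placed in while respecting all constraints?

3

The blocks that are forced before block gamma, directly or transitively, are block beta, block mu. That's 2 blocks.
With 2 mandatory predecessors, the earliest block gamma can sit is position 2+1 = 3, and placing just those 2 first achieves it.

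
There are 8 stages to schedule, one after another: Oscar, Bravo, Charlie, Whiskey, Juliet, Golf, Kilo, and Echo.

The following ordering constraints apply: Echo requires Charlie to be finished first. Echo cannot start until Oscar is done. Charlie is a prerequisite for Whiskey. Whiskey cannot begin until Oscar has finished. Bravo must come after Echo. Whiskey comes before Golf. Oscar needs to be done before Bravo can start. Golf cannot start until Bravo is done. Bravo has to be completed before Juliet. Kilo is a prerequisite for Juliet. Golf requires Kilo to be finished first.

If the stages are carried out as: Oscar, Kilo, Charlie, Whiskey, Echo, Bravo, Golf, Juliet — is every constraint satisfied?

Going through the constraints one by one, each required predecessor appears earlier in the sequence than its dependent — e.g. Kilo (position 2) is before Juliet (position 8), as required.

Yes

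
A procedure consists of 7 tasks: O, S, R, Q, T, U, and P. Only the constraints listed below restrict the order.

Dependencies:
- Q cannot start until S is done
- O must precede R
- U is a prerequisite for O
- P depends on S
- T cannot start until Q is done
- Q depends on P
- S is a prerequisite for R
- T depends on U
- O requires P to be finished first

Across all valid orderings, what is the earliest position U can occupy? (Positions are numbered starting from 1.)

Nothing is required before U; it can be the very first task.

1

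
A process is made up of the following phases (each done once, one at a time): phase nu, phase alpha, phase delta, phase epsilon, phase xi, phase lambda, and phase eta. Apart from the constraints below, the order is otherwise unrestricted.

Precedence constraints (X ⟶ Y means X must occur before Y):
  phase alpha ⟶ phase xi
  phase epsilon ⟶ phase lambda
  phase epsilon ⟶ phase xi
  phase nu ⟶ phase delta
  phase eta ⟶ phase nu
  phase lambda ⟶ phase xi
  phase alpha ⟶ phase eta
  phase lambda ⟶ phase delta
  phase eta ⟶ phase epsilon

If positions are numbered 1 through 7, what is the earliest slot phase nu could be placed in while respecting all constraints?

3

Working backwards through the constraints from phase nu, its full set of required predecessors is phase alpha, phase eta — 2 of them.
With 2 mandatory predecessors, the earliest phase nu can sit is position 2+1 = 3, and placing just those 2 first achieves it.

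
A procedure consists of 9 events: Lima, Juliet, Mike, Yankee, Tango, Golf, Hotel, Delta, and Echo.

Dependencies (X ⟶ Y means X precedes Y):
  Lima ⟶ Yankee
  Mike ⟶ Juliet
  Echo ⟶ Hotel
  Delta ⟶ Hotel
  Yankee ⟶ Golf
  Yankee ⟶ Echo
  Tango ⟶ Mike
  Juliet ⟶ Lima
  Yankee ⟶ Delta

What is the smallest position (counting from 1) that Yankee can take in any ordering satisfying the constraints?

5

Working backwards through the constraints from Yankee, its full set of required predecessors is Lima, Juliet, Mike, Tango — 4 of them.
So at minimum 4 events come before Yankee, putting Yankee no earlier than position 5. That position is achievable by scheduling exactly those predecessors first.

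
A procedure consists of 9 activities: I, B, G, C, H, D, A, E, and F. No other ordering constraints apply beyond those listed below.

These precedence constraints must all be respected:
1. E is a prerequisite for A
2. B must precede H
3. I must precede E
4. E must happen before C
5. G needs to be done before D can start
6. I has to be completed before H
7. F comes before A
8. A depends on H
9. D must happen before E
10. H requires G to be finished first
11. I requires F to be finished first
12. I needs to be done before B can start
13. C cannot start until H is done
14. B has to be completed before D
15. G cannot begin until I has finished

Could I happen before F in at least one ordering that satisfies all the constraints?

Following F → I, F must precede I in every valid ordering.
So no valid ordering can have I before F.

No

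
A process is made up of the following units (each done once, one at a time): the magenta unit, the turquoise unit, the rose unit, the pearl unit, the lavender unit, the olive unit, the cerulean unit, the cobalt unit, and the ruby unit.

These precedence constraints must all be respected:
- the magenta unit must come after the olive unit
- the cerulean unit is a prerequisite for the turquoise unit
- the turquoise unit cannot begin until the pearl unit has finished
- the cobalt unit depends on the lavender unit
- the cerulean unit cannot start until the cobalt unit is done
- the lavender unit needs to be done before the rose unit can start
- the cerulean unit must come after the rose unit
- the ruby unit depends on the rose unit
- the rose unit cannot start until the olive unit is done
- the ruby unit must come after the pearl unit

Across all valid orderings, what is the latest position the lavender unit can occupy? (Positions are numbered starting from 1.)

The units that are forced after the lavender unit, directly or by a chain of constraints, are the turquoise unit, the rose unit, the cerulean unit, the cobalt unit, the ruby unit. That's 5 units.
So at least 5 units follow the lavender unit, putting the lavender unit no later than position 4. That position is achievable by scheduling everything else first.

4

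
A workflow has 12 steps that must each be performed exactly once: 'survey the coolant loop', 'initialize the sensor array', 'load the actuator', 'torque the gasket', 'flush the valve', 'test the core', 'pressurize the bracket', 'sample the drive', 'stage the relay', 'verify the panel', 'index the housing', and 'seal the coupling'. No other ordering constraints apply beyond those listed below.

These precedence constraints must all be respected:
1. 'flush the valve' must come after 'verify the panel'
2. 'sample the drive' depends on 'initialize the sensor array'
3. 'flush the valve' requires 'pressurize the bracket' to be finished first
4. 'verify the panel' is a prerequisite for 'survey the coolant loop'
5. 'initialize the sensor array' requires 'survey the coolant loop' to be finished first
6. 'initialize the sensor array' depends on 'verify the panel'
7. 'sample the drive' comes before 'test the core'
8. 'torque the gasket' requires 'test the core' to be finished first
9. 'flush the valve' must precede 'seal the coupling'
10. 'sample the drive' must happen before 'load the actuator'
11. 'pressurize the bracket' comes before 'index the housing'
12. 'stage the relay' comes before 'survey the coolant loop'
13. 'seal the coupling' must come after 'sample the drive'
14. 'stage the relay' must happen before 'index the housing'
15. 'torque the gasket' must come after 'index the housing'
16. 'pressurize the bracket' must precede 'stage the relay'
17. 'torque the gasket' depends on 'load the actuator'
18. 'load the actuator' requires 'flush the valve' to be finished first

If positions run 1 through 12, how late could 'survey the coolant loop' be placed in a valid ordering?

6

Every step that must follow 'survey the coolant loop' has to come after it. Tracing all chains starting from 'survey the coolant loop', those steps are: 'initialize the sensor array', 'load the actuator', 'torque the gasket', 'test the core', 'sample the drive', 'seal the coupling' — 6 in total.
With 6 mandatory successors out of 12 steps total, the latest slot for 'survey the coolant loop' is 12−6 = 6, and it's reachable by doing all non-successors before 'survey the coolant loop'.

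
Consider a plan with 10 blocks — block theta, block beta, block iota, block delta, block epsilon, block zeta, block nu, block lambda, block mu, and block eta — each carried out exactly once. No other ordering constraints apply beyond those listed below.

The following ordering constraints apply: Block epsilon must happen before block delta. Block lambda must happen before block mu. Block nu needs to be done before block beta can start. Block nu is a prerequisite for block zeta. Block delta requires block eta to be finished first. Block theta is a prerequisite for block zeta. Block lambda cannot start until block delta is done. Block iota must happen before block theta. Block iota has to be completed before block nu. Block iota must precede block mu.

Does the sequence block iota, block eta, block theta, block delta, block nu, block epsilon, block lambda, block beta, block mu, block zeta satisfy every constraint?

In the proposed order, block delta appears before block epsilon.
That contradicts the constraint that block epsilon must precede block delta.

No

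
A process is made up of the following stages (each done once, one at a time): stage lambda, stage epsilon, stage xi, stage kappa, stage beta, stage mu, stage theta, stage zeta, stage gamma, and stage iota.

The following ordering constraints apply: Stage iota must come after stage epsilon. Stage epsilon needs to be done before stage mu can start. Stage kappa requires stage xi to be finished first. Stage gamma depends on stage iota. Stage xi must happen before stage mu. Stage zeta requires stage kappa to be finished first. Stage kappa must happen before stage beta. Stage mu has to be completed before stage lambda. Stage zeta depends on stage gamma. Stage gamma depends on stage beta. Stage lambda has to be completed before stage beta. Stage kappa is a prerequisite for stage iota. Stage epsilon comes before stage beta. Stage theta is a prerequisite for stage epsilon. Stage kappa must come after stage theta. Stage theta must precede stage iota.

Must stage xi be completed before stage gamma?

Tracing the constraints gives a chain: stage xi → stage kappa → stage iota → stage gamma.
So stage xi must precede stage gamma in any valid ordering.

Yes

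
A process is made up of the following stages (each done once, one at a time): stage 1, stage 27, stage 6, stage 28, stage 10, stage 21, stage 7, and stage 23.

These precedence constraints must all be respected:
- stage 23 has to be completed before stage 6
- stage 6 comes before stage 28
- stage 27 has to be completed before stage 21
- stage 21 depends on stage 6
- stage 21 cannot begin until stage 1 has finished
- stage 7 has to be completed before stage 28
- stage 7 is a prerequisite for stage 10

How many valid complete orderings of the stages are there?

792

4 stages have no prerequisites (stage 1, stage 27, stage 7, stage 23), so any of them could come first.
Systematically extending each partial ordering one stage at a time and counting, there are 792 complete orderings.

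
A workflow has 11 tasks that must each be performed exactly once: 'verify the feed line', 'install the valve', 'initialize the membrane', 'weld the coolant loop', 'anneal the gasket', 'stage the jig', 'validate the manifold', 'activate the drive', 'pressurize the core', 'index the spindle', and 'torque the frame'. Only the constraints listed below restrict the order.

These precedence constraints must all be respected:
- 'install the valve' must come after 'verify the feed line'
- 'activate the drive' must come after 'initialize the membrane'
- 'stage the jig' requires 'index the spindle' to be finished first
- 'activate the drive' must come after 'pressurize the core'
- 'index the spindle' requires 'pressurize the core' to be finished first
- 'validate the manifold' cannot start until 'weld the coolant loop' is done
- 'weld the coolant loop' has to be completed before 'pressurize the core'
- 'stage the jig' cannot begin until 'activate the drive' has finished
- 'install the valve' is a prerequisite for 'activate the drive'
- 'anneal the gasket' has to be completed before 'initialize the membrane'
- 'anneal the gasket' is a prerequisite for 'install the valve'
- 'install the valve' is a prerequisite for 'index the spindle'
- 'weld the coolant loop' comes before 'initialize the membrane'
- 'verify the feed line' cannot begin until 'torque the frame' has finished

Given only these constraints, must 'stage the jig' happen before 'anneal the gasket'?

The constraints actually force 'anneal the gasket' before 'stage the jig' (via 'anneal the gasket' → 'install the valve' → 'index the spindle' → 'stage the jig'), not the other way around.
So 'stage the jig' does not have to come before 'anneal the gasket' — it cannot.

No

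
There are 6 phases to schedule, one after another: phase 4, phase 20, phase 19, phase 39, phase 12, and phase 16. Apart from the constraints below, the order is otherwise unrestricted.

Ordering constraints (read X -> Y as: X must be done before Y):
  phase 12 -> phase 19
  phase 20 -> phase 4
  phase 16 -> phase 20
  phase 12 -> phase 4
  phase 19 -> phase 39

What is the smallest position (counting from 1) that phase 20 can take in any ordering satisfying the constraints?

The only phase forced before phase 20 (directly or transitively) is phase 16.
With 1 mandatory predecessor, the earliest phase 20 can sit is position 1+1 = 2, and placing just that one first achieves it.

2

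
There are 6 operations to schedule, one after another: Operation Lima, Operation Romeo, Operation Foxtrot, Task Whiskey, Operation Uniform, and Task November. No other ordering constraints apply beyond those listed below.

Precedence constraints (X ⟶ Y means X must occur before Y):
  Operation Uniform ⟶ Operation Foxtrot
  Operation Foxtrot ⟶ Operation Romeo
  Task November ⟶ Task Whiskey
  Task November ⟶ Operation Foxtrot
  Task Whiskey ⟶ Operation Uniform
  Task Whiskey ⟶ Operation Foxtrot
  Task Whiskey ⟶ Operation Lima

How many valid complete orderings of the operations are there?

Only Task November has no prerequisites, so it must go first.
Enumerating by repeatedly choosing an available operation (one whose prerequisites are all placed) gives 4 distinct complete orderings.

4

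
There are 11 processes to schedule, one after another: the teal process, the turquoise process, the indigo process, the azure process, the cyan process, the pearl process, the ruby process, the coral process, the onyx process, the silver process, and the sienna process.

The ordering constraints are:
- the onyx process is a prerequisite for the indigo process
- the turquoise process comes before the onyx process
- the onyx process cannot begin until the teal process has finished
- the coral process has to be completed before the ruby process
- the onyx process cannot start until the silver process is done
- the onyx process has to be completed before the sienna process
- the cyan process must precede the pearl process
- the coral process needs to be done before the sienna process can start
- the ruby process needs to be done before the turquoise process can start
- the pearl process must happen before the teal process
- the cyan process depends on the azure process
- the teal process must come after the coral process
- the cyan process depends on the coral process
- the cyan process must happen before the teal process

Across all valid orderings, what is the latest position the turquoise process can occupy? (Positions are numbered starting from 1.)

Every process that must follow the turquoise process has to come after it. Tracing all chains starting from the turquoise process, those processes are: the indigo process, the onyx process, the sienna process — 3 in total.
With 3 mandatory successors out of 11 processes total, the latest slot for the turquoise process is 11−3 = 8, and it's reachable by doing all non-successors before the turquoise process.

8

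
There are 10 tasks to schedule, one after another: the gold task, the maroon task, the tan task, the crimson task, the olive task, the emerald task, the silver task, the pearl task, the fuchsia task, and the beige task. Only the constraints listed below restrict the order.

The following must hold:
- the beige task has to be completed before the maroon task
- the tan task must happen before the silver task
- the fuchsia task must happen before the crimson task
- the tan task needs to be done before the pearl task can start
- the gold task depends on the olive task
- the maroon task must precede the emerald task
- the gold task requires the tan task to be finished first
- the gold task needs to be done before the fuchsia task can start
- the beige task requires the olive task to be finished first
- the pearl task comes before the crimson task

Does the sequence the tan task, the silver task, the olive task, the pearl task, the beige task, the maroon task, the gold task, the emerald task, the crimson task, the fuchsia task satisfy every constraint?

In the proposed order, the crimson task appears before the fuchsia task.
But one of the constraints requires the fuchsia task before the crimson task, so this ordering violates it.

No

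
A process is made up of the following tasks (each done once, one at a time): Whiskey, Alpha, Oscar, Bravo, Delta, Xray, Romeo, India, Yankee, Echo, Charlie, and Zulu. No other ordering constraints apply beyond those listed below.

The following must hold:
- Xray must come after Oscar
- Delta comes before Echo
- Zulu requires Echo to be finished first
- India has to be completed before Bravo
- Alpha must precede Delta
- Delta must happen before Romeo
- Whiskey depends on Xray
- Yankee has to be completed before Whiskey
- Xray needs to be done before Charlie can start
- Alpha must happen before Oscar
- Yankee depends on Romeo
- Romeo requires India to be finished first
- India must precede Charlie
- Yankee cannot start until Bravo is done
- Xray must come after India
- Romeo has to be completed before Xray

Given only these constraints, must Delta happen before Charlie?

Yes

There is a constraint chain Delta → Romeo → Xray → Charlie.
Hence Delta necessarily comes before Charlie.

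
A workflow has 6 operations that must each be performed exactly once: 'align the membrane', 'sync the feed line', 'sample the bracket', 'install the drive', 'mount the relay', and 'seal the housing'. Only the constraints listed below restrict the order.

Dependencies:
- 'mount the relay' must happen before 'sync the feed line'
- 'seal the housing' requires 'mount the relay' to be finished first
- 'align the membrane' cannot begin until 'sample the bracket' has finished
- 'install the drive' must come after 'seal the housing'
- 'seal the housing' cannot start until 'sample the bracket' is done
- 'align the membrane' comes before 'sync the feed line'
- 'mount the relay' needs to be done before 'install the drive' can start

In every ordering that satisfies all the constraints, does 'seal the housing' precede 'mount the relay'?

No

There is a chain 'mount the relay' → 'seal the housing', which puts 'mount the relay' before 'seal the housing'.
So 'seal the housing' never precedes 'mount the relay'.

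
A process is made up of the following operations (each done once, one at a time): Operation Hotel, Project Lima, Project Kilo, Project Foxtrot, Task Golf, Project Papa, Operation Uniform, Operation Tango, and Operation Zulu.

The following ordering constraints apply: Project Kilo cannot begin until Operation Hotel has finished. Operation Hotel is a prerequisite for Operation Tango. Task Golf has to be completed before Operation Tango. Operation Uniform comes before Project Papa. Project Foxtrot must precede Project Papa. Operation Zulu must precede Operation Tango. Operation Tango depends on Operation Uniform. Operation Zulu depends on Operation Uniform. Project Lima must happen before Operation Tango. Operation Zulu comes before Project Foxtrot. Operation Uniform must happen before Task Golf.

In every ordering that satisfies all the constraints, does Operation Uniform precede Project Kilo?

Operation Uniform and Project Kilo are not related by any chain of constraints.
A valid ordering placing Project Kilo before Operation Uniform exists, so the answer is no.

No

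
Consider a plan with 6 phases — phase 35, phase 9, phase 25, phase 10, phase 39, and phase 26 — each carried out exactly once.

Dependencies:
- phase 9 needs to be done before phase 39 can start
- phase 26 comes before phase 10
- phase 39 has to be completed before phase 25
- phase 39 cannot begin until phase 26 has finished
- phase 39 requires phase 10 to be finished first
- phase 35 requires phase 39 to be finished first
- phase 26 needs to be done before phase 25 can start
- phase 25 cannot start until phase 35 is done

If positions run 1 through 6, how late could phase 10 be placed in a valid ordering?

3

Every phase that must follow phase 10 has to come after it. Tracing all chains starting from phase 10, those phases are: phase 35, phase 25, phase 39 — 3 in total.
So at least 3 phases follow phase 10, putting phase 10 no later than position 3. That position is achievable by scheduling everything else first.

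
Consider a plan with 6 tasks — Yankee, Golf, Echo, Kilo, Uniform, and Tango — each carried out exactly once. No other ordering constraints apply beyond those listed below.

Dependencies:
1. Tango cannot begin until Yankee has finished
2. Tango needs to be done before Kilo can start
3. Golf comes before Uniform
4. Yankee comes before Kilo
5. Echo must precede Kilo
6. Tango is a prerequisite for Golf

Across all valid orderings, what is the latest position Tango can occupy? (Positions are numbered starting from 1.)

The tasks that are forced after Tango, directly or by a chain of constraints, are Golf, Kilo, Uniform. That's 3 tasks.
So at least 3 tasks follow Tango, putting Tango no later than position 3. That position is achievable by scheduling everything else first.

3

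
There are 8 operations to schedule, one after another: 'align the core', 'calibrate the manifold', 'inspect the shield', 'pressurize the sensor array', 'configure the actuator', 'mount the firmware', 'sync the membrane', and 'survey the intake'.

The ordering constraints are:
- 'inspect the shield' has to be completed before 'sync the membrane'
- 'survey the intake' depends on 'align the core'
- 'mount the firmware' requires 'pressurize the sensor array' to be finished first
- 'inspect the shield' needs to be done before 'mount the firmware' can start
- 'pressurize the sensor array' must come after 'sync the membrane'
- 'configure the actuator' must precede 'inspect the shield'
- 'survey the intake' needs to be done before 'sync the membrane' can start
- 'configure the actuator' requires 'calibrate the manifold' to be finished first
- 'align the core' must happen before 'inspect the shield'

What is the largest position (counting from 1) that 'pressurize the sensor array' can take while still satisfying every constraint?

Following the constraints forward from 'pressurize the sensor array', its only required successor is 'mount the firmware'.
So at least 1 operation follows 'pressurize the sensor array', putting 'pressurize the sensor array' no later than position 7. That position is achievable by scheduling everything else first.

7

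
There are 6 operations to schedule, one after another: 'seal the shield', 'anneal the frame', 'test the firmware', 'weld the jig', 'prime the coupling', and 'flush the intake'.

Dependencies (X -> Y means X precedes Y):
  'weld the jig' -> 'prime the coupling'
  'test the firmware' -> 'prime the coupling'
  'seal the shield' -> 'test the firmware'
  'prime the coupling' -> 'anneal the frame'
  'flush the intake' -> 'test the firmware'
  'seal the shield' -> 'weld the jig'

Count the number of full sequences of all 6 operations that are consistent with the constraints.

5

The operations with no prerequisites are 'seal the shield', 'flush the intake'; any of them can be placed first.
Enumerating by repeatedly choosing an available operation (one whose prerequisites are all placed) gives 5 distinct complete orderings.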